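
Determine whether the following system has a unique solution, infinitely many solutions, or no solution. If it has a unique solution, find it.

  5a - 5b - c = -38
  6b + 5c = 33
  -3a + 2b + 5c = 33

Row-reduce the augmented matrix:
R1 ← R1 / (5).
R3 ← R3 + 3·R1.
R2 ← R2 / (6).
R1 ← R1 + 1·R2.
R3 ← R3 + 1·R2.
R3 ← R3 / (157/30).
R1 ← R1 − 19/30·R3.
R2 ← R2 − 5/6·R3.
Reading off the reduced rows gives a = -4, b = 3, c = 3.

a = -4, b = 3, c = 3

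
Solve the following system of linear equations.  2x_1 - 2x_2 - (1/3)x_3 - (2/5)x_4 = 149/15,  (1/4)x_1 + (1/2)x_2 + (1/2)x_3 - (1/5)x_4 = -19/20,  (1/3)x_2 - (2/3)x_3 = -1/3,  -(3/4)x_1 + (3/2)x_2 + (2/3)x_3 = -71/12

Row-reduce:
R1 ← R1 / (2).
R2 ← R2 − 1/4·R1.
R4 ← R4 + 3/4·R1.
R2 ← R2 / (3/4).
R1 ← R1 + 1·R2.
R3 ← R3 − 1/3·R2.
R4 ← R4 − 3/4·R2.
R3 ← R3 / (-49/54).
R1 ← R1 − 5/9·R3.
R2 ← R2 − 13/18·R3.
Rank is 3 with 4 unknowns, leaving x_4 free.

infinitely many solutions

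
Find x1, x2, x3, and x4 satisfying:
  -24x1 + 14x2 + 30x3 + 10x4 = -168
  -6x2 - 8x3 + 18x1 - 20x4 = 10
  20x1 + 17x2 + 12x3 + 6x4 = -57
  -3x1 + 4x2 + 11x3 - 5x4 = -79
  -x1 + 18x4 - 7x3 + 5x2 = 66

x1 = 2, x2 = -5, x3 = -3, x4 = 4

Row-reduce the augmented matrix:
R1 ← R1 / (-24).
R2 ← R2 − 18·R1.
R3 ← R3 − 20·R1.
R4 ← R4 + 3·R1.
R5 ← R5 + 1·R1.
R2 ← R2 / (9/2).
R1 ← R1 + 7/12·R2.
R3 ← R3 − 86/3·R2.
R4 ← R4 − 9/4·R2.
R5 ← R5 − 53/12·R2.
R3 ← R3 / (-1495/27).
R1 ← R1 − 17/27·R3.
R2 ← R2 − 29/9·R3.
R5 ← R5 + 607/27·R3.
Swap R4 and R5.
R4 ← R4 / (-12407/1495).
R1 ← R1 + 1448/1495·R4.
R2 ← R2 − 4022/1495·R4.
R3 ← R3 + 2537/1495·R4.
R5 reduces to 0 = 0, so the extra equation is consistent.
Reading off the reduced rows gives x1 = 2, x2 = -5, x3 = -3, x4 = 4.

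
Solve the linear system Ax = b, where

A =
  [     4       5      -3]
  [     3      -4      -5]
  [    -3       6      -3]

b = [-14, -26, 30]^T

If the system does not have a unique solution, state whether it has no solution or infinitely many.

x_1 = -6, x_2 = 2, x_3 = 0

Row-reduce the augmented matrix:
R1 ← R1 / (4).
R2 ← R2 − 3·R1.
R3 ← R3 + 3·R1.
R2 ← R2 / (-31/4).
R1 ← R1 − 5/4·R2.
R3 ← R3 − 39/4·R2.
R3 ← R3 / (-270/31).
R1 ← R1 + 37/31·R3.
R2 ← R2 − 11/31·R3.
Reading off the reduced rows gives x_1 = -6, x_2 = 2, x_3 = 0.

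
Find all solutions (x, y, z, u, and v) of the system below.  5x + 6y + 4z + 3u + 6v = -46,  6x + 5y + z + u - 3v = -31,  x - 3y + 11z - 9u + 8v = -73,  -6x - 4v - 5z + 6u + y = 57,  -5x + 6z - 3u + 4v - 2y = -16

Row-reduce:
R1 ← R1 / (5).
R2 ← R2 − 6·R1.
R3 ← R3 − 1·R1.
R4 ← R4 + 6·R1.
R5 ← R5 + 5·R1.
R2 ← R2 / (-11/5).
R1 ← R1 − 6/5·R2.
R3 ← R3 + 21/5·R2.
R4 ← R4 − 41/5·R2.
R5 ← R5 − 4·R2.
R3 ← R3 / (192/11).
R1 ← R1 + 14/11·R3.
R2 ← R2 − 19/11·R3.
R4 ← R4 + 158/11·R3.
R5 ← R5 − 34/11·R3.
R4 ← R4 / (-125/32).
R1 ← R1 + 37/32·R4.
R2 ← R2 − 105/64·R4.
R3 ← R3 + 17/64·R4.
R5 ← R5 + 125/32·R4.
Rank is 4 with 5 unknowns, leaving v free.

infinitely many solutions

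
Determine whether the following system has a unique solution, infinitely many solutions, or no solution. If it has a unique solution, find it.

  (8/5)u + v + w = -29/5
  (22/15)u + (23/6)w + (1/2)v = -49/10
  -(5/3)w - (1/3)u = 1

infinitely many solutions

Row-reduce:
R1 ← R1 / (8/5).
R2 ← R2 − 22/15·R1.
R3 ← R3 + 1/3·R1.
R2 ← R2 / (-5/12).
R1 ← R1 − 5/8·R2.
R3 ← R3 − 5/24·R2.
Rank is 2 with 3 unknowns, leaving w free.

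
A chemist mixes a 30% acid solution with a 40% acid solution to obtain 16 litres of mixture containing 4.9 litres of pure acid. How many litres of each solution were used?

Let a = litres of solution A, b = litres of solution B.
  a + b = 16
  (3/10)a + (2/5)b = 49/10
From equation 1: a = 16 − b.
Substitute into equation 2 and solve: b = 1.
Then a = 15.

litres of solution A: 15, litres of solution B: 1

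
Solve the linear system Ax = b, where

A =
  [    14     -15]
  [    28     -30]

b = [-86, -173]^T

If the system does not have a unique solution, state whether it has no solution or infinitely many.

Row-reduce:
R1 ← R1 / (14).
R2 ← R2 − 28·R1.
Row 2 reduces to 0 = -1, a contradiction. The system is inconsistent.

no solution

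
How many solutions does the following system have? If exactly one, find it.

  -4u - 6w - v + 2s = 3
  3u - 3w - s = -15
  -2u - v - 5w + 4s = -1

infinitely many solutions

Row-reduce:
R1 ← R1 / (-4).
R2 ← R2 − 3·R1.
R3 ← R3 + 2·R1.
R2 ← R2 / (-3/4).
R1 ← R1 − 1/4·R2.
R3 ← R3 + 1/2·R2.
R3 ← R3 / (3).
R1 ← R1 + 1·R3.
R2 ← R2 − 10·R3.
Rank is 3 with 4 unknowns, leaving s free.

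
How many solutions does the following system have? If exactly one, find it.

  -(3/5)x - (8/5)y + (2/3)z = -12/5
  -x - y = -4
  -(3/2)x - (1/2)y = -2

x = 0, y = 4, z = 6

Row-reduce the augmented matrix:
R1 ← R1 / (-3/5).
R2 ← R2 + 1·R1.
R3 ← R3 + 3/2·R1.
R2 ← R2 / (5/3).
R1 ← R1 − 8/3·R2.
R3 ← R3 − 7/2·R2.
R3 ← R3 / (2/3).
R1 ← R1 − 2/3·R3.
R2 ← R2 + 2/3·R3.
Reading off the reduced rows gives x = 0, y = 4, z = 6.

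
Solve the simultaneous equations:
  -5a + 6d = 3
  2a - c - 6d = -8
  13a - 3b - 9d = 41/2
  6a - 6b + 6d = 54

no solution

Row-reduce:
R1 ← R1 / (-5).
R2 ← R2 − 2·R1.
R3 ← R3 − 13·R1.
R4 ← R4 − 6·R1.
Swap R2 and R3.
R2 ← R2 / (-3).
R4 ← R4 + 6·R2.
R3 ← R3 / (-1).
Row 4 reduces to 0 = 1, a contradiction. The system is inconsistent.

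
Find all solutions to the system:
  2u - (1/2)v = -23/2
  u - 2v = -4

Row-reduce the augmented matrix:
R1 ← R1 / (2).
R2 ← R2 − 1·R1.
R2 ← R2 / (-7/4).
R1 ← R1 + 1/4·R2.
Reading off the reduced rows gives u = -6, v = -1.

u = -6, v = -1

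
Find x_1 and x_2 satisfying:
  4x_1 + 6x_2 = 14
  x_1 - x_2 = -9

Row-reduce the augmented matrix:
R1 ← R1 / (4).
R2 ← R2 − 1·R1.
R2 ← R2 / (-5/2).
R1 ← R1 − 3/2·R2.
Reading off the reduced rows gives x_1 = -4, x_2 = 5.

x_1 = -4, x_2 = 5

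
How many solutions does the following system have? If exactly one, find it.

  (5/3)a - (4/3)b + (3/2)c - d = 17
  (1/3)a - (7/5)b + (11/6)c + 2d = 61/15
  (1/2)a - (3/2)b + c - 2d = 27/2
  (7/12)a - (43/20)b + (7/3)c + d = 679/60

no solution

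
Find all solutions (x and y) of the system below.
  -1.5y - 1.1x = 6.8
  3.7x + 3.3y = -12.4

Row-reduce the augmented matrix:
R1 ← R1 / (-11/10).
R2 ← R2 − 37/10·R1.
R2 ← R2 / (-96/55).
R1 ← R1 − 15/11·R2.
Reading off the reduced rows gives x = 2, y = -6.

x = 2, y = -6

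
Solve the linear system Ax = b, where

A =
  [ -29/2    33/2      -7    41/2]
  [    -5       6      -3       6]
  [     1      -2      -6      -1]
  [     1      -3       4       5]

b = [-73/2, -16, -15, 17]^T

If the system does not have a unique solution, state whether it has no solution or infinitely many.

no solution

Row-reduce:
R1 ← R1 / (-29/2).
R2 ← R2 + 5·R1.
R3 ← R3 − 1·R1.
R4 ← R4 − 1·R1.
R2 ← R2 / (9/29).
R1 ← R1 + 33/29·R2.
R3 ← R3 + 25/29·R2.
R4 ← R4 + 54/29·R2.
R3 ← R3 / (-73/9).
R1 ← R1 + 5/3·R3.
R2 ← R2 + 17/9·R3.
Row 4 reduces to 0 = -6, a contradiction. The system is inconsistent.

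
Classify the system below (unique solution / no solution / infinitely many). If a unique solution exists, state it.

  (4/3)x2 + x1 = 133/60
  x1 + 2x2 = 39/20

From equation 1: x1 = 133/60 − 4/3·x2.
Substitute into equation 2 and solve: x2 = -2/5.
Then x1 = 11/4.

x1 = 11/4, x2 = -2/5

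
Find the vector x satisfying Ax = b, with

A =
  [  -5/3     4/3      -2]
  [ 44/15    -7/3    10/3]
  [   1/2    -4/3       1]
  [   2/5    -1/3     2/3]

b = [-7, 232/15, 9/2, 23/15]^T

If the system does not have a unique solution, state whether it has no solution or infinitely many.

Row-reduce:
R1 ← R1 / (-5/3).
R2 ← R2 − 44/15·R1.
R3 ← R3 − 1/2·R1.
R4 ← R4 − 2/5·R1.
R2 ← R2 / (1/75).
R1 ← R1 + 4/5·R2.
R3 ← R3 + 14/15·R2.
R4 ← R4 + 1/75·R2.
R3 ← R3 / (-38/3).
R1 ← R1 + 10·R3.
R2 ← R2 + 14·R3.
Row 4 reduces to 0 = 3, a contradiction. The system is inconsistent.

no solution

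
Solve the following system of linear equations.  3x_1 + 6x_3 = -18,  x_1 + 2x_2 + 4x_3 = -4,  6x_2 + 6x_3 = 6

Row-reduce:
R1 ← R1 / (3).
R2 ← R2 − 1·R1.
R2 ← R2 / (2).
R3 ← R3 − 6·R2.
Rank is 2 with 3 unknowns, leaving x_3 free.

infinitely many solutions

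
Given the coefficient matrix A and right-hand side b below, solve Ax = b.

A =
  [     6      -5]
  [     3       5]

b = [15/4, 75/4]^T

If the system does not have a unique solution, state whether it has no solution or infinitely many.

x_1 = 5/2, x_2 = 9/4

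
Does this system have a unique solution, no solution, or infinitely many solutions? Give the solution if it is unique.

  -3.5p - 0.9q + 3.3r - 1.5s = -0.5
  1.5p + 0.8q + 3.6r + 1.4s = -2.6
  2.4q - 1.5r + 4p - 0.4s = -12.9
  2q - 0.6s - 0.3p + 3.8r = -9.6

p = -2, q = -2, r = -1, s = 4

Row-reduce the augmented matrix:
R1 ← R1 / (-7/2).
R2 ← R2 − 3/2·R1.
R3 ← R3 − 4·R1.
R4 ← R4 + 3/10·R1.
R2 ← R2 / (29/70).
R1 ← R1 − 9/35·R2.
R3 ← R3 − 48/35·R2.
R4 ← R4 − 727/350·R2.
R3 ← R3 / (-831/58).
R1 ← R1 + 588/145·R3.
R2 ← R2 − 351/29·R3.
R4 ← R4 + 15677/725·R3.
R4 ← R4 / (56218/20775).
R1 ← R1 − 1754/1385·R4.
R2 ← R2 + 575/277·R4.
R3 ← R3 − 268/831·R4.
Reading off the reduced rows gives p = -2, q = -2, r = -1, s = 4.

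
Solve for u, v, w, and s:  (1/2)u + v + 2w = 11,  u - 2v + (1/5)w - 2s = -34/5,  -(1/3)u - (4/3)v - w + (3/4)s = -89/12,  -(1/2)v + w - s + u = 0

Row-reduce the augmented matrix:
R1 ← R1 / (1/2).
R2 ← R2 − 1·R1.
R3 ← R3 + 1/3·R1.
R4 ← R4 − 1·R1.
R2 ← R2 / (-4).
R1 ← R1 − 2·R2.
R3 ← R3 + 2/3·R2.
R4 ← R4 + 5/2·R2.
R3 ← R3 / (29/30).
R1 ← R1 − 21/10·R3.
R2 ← R2 − 19/20·R3.
R4 ← R4 + 5/8·R3.
R4 ← R4 / (441/464).
R1 ← R1 + 389/116·R4.
R2 ← R2 + 131/232·R4.
R3 ← R3 − 65/58·R4.
Reading off the reduced rows gives u = -6, v = 2, w = 6, s = -1.

u = -6, v = 2, w = 6, s = -1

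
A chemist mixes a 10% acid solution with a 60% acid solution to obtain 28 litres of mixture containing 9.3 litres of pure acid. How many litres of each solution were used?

litres of solution A: 15, litres of solution B: 13

Let a = litres of solution A, b = litres of solution B.
  a + b = 28
  (1/10)a + (3/5)b = 93/10
Row-reduce the augmented matrix:
R2 ← R2 − 1/10·R1.
R2 ← R2 / (1/2).
R1 ← R1 − 1·R2.
Reading off the reduced rows gives a = 15, b = 13.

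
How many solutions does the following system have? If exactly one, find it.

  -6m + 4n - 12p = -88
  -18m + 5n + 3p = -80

Row-reduce:
R1 ← R1 / (-6).
R2 ← R2 + 18·R1.
R2 ← R2 / (-7).
R1 ← R1 + 2/3·R2.
Rank is 2 with 3 unknowns, leaving p free.

infinitely many solutions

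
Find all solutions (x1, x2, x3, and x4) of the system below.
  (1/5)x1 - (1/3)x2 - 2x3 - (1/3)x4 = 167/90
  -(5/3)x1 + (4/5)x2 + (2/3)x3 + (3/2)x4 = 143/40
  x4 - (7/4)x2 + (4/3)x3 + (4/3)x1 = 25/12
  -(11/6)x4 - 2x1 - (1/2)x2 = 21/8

x1 = -9/4, x2 = -8/3, x3 = -1, x4 = 7/4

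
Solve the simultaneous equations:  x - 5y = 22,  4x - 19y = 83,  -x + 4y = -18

Row-reduce:
R2 ← R2 − 4·R1.
R3 ← R3 + 1·R1.
R1 ← R1 + 5·R2.
R3 ← R3 + 1·R2.
Row 3 reduces to 0 = -1, a contradiction. The system is inconsistent.

no solution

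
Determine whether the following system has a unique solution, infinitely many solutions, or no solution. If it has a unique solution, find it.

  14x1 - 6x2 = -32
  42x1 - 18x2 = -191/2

no solution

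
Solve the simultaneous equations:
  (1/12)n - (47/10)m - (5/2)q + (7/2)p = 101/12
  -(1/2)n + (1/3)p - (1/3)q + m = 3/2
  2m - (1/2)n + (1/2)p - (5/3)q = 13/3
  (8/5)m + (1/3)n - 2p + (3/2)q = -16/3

infinitely many solutions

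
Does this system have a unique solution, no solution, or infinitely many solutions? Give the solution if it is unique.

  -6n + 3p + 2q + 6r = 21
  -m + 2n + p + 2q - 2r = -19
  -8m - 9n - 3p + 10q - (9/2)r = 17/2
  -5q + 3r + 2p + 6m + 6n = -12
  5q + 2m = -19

Row-reduce:
Swap R1 and R2.
R1 ← R1 / (-1).
R3 ← R3 + 8·R1.
R4 ← R4 − 6·R1.
R5 ← R5 − 2·R1.
R2 ← R2 / (-6).
R1 ← R1 + 2·R2.
R3 ← R3 + 25·R2.
R4 ← R4 − 18·R2.
R5 ← R5 − 4·R2.
R3 ← R3 / (-47/2).
R1 ← R1 + 2·R3.
R2 ← R2 + 1/2·R3.
R4 ← R4 − 17·R3.
R5 ← R5 − 4·R3.
R4 ← R4 / (371/141).
R1 ← R1 + 68/47·R4.
R2 ← R2 + 4/141·R4.
R3 ← R3 − 86/141·R4.
R5 ← R5 − 371/47·R4.
Rank is 4 with 5 unknowns, leaving r free.

infinitely many solutions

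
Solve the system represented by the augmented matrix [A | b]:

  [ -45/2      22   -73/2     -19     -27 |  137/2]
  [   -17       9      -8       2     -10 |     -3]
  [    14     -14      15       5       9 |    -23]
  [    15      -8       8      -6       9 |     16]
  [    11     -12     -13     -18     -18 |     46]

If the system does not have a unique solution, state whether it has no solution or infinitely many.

no solution

Row-reduce:
R1 ← R1 / (-45/2).
R2 ← R2 + 17·R1.
R3 ← R3 − 14·R1.
R4 ← R4 − 15·R1.
R5 ← R5 − 11·R1.
R2 ← R2 / (-343/45).
R1 ← R1 + 44/45·R2.
R3 ← R3 + 14/45·R2.
R4 ← R4 − 20/3·R2.
R5 ← R5 + 56/45·R2.
R3 ← R3 / (-417/49).
R1 ← R1 + 305/343·R3.
R2 ← R2 + 881/343·R3.
R4 ← R4 − 271/343·R3.
R5 ← R5 + 1668/49·R3.
R4 ← R4 / (-14761/2919).
R1 ← R1 + 1375/2919·R4.
R2 ← R2 − 335/2919·R4.
R3 ← R3 − 367/417·R4.
Row 5 reduces to 0 = 1, a contradiction. The system is inconsistent.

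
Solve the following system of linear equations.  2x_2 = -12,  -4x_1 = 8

x_1 = -2, x_2 = -6

Row-reduce the augmented matrix:
Swap R1 and R2.
R1 ← R1 / (-4).
R2 ← R2 / (2).
Reading off the reduced rows gives x_1 = -2, x_2 = -6.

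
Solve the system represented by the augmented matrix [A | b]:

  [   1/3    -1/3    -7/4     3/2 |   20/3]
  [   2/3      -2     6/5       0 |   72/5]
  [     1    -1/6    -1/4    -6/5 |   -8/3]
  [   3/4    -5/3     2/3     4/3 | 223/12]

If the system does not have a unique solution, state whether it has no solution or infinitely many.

Row-reduce the augmented matrix:
R1 ← R1 / (1/3).
R2 ← R2 − 2/3·R1.
R3 ← R3 − 1·R1.
R4 ← R4 − 3/4·R1.
R2 ← R2 / (-4/3).
R1 ← R1 + 1·R2.
R3 ← R3 − 5/6·R2.
R4 ← R4 + 11/12·R2.
R3 ← R3 / (127/16).
R1 ← R1 + 351/40·R3.
R2 ← R2 + 141/40·R3.
R4 ← R4 − 659/480·R3.
R4 ← R4 / (50713/38100).
R1 ← R1 + 5157/3175·R4.
R2 ← R2 + 3537/3175·R4.
R3 ← R3 + 606/635·R4.
Reading off the reduced rows gives x_1 = 3, x_2 = -5, x_3 = 2, x_4 = 5.

x_1 = 3, x_2 = -5, x_3 = 2, x_4 = 5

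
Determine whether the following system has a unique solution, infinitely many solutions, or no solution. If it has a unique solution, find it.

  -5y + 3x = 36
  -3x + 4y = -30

x = 2, y = -6

Row-reduce the augmented matrix:
R1 ← R1 / (3).
R2 ← R2 + 3·R1.
R2 ← R2 / (-1).
R1 ← R1 + 5/3·R2.
Reading off the reduced rows gives x = 2, y = -6.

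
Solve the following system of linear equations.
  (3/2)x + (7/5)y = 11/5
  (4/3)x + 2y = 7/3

Row-reduce the augmented matrix:
R1 ← R1 / (3/2).
R2 ← R2 − 4/3·R1.
R2 ← R2 / (34/45).
R1 ← R1 − 14/15·R2.
Reading off the reduced rows gives x = 1, y = 1/2.

x = 1, y = 1/2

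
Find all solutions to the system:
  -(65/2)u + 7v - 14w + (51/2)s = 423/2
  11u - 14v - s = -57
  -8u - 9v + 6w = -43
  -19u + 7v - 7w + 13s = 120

infinitely many solutions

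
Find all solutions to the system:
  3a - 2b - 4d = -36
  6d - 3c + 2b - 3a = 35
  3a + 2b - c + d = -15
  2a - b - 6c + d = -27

a = -6, b = 1, c = 3, d = 4

Row-reduce the augmented matrix:
R1 ← R1 / (3).
R2 ← R2 + 3·R1.
R3 ← R3 − 3·R1.
R4 ← R4 − 2·R1.
Swap R2 and R3.
R2 ← R2 / (4).
R1 ← R1 + 2/3·R2.
R4 ← R4 − 1/3·R2.
R3 ← R3 / (-3).
R1 ← R1 + 1/6·R3.
R2 ← R2 + 1/4·R3.
R4 ← R4 + 71/12·R3.
R4 ← R4 / (-25/36).
R1 ← R1 + 11/18·R4.
R2 ← R2 − 13/12·R4.
R3 ← R3 + 2/3·R4.
Reading off the reduced rows gives a = -6, b = 1, c = 3, d = 4.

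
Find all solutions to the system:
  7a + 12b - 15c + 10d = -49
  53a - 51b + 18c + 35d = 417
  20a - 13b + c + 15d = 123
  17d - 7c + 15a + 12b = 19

no solution

Row-reduce:
R1 ← R1 / (7).
R2 ← R2 − 53·R1.
R3 ← R3 − 20·R1.
R4 ← R4 − 15·R1.
R2 ← R2 / (-993/7).
R1 ← R1 − 12/7·R2.
R3 ← R3 + 331/7·R2.
R4 ← R4 + 96/7·R2.
Swap R3 and R4.
R3 ← R3 / (4112/331).
R1 ← R1 + 183/331·R3.
R2 ← R2 + 307/331·R3.
Row 4 reduces to 0 = 1/3, a contradiction. The system is inconsistent.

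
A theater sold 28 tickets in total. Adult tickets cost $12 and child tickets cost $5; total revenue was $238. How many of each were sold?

adult tickets: 14, child tickets: 14

Let a = adult tickets, c = child tickets.
  a + c = 28
  12a + 5c = 238
Row-reduce the augmented matrix:
R2 ← R2 − 12·R1.
R2 ← R2 / (-7).
R1 ← R1 − 1·R2.
Reading off the reduced rows gives a = 14, c = 14.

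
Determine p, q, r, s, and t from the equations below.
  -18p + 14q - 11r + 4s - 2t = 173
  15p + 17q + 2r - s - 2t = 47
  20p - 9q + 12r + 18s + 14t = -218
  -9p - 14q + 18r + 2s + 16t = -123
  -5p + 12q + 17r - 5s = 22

p = -3, q = 6, r = -5, s = -4, t = 2

Row-reduce the augmented matrix:
R1 ← R1 / (-18).
R2 ← R2 − 15·R1.
R3 ← R3 − 20·R1.
R4 ← R4 + 9·R1.
R5 ← R5 + 5·R1.
R2 ← R2 / (86/3).
R1 ← R1 + 7/9·R2.
R3 ← R3 − 59/9·R2.
R4 ← R4 + 21·R2.
R5 ← R5 − 73/9·R2.
R3 ← R3 / (17/12).
R1 ← R1 − 5/12·R3.
R2 ← R2 + 1/4·R3.
R4 ← R4 − 73/4·R3.
R5 ← R5 − 265/12·R3.
R4 ← R4 / (-205085/731).
R1 ← R1 + 4827/731·R4.
R2 ← R2 − 2886/731·R4.
R3 ← R3 − 11306/731·R4.
R5 ← R5 + 254624/731·R4.
R5 ← R5 / (-2267754/205085).
R1 ← R1 + 43192/205085·R5.
R2 ← R2 − 2626/205085·R5.
R3 ← R3 − 150706/205085·R5.
R4 ← R4 − 108344/205085·R5.
Reading off the reduced rows gives p = -3, q = 6, r = -5, s = -4, t = 2.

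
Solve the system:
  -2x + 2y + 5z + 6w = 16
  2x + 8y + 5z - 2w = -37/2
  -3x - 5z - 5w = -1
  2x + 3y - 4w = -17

no solution

Row-reduce:
R1 ← R1 / (-2).
R2 ← R2 − 2·R1.
R3 ← R3 + 3·R1.
R4 ← R4 − 2·R1.
R2 ← R2 / (10).
R1 ← R1 + 1·R2.
R3 ← R3 + 3·R2.
R4 ← R4 − 5·R2.
R3 ← R3 / (-19/2).
R1 ← R1 + 3/2·R3.
R2 ← R2 − 1·R3.
Row 4 reduces to 0 = 1/4, a contradiction. The system is inconsistent.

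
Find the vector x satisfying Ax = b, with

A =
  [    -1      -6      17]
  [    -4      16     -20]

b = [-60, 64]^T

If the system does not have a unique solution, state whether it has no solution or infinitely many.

infinitely many solutions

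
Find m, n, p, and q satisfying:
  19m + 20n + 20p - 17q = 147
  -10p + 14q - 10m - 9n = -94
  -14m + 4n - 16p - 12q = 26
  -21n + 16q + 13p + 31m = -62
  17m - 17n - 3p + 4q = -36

Row-reduce the augmented matrix:
R1 ← R1 / (19).
R2 ← R2 + 10·R1.
R3 ← R3 + 14·R1.
R4 ← R4 − 31·R1.
R5 ← R5 − 17·R1.
R2 ← R2 / (29/19).
R1 ← R1 − 20/19·R2.
R3 ← R3 − 356/19·R2.
R4 ← R4 + 1019/19·R2.
R5 ← R5 + 663/19·R2.
R3 ← R3 / (-224/29).
R1 ← R1 − 20/29·R3.
R2 ← R2 − 10/29·R3.
R4 ← R4 + 33/29·R3.
R5 ← R5 + 257/29·R3.
R4 ← R4 / (26211/112).
R1 ← R1 + 339/28·R4.
R2 ← R2 + 31/56·R4.
R3 ← R3 − 1255/112·R4.
R5 ← R5 − 26211/112·R4.
R5 reduces to 0 = 0, so the extra equation is consistent.
Reading off the reduced rows gives m = 1, n = 2, p = 1, q = -4.

m = 1, n = 2, p = 1, q = -4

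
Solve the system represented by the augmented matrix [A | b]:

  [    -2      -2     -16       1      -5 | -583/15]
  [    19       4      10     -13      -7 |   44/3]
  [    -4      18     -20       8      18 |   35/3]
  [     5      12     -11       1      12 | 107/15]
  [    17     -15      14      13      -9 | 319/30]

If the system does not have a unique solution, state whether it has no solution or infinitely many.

Row-reduce the augmented matrix:
R1 ← R1 / (-2).
R2 ← R2 − 19·R1.
R3 ← R3 + 4·R1.
R4 ← R4 − 5·R1.
R5 ← R5 − 17·R1.
R2 ← R2 / (-15).
R1 ← R1 − 1·R2.
R3 ← R3 − 22·R2.
R4 ← R4 − 7·R2.
R5 ← R5 + 32·R2.
R3 ← R3 / (-2944/15).
R1 ← R1 + 22/15·R3.
R2 ← R2 − 142/15·R3.
R4 ← R4 + 1759/15·R3.
R5 ← R5 − 2714/15·R3.
R4 ← R4 / (3971/2944).
R1 ← R1 + 1089/1472·R4.
R2 ← R2 − 405/1472·R4.
R3 ← R3 + 13/2944·R4.
R5 ← R5 − 1905/64·R4.
R5 ← R5 / (-379501/3971).
R1 ← R1 − 740/361·R5.
R2 ← R2 − 353/3971·R5.
R3 ← R3 − 1117/3971·R5.
R4 ← R4 − 15003/3971·R5.
Reading off the reduced rows gives x_1 = 0, x_2 = 5/2, x_3 = 11/5, x_4 = 4/3, x_5 = 0.

x_1 = 0, x_2 = 5/2, x_3 = 11/5, x_4 = 4/3, x_5 = 0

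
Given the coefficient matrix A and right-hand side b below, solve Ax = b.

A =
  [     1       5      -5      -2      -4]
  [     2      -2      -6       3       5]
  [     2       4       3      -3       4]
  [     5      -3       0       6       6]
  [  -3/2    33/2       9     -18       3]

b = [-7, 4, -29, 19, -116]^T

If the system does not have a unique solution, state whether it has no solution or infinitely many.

Row-reduce:
R2 ← R2 − 2·R1.
R3 ← R3 − 2·R1.
R4 ← R4 − 5·R1.
R5 ← R5 + 3/2·R1.
R2 ← R2 / (-12).
R1 ← R1 − 5·R2.
R3 ← R3 + 6·R2.
R4 ← R4 + 28·R2.
R5 ← R5 − 24·R2.
R3 ← R3 / (11).
R1 ← R1 + 10/3·R3.
R2 ← R2 + 1/3·R3.
R4 ← R4 − 47/3·R3.
R5 ← R5 − 19/2·R3.
R4 ← R4 / (71/22).
R1 ← R1 − 7/44·R4.
R2 ← R2 + 29/44·R4.
R3 ← R3 + 5/22·R4.
R5 ← R5 + 213/44·R4.
Row 5 reduces to 0 = -1/2, a contradiction. The system is inconsistent.

no solution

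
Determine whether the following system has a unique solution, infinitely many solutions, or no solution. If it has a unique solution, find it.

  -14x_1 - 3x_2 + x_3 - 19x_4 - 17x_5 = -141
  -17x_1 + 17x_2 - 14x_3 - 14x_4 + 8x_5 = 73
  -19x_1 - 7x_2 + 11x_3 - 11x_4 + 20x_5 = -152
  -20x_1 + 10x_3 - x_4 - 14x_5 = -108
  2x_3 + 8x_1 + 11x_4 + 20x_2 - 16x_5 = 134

x_1 = 2, x_2 = 5, x_3 = -5, x_4 = 4, x_5 = 1

Row-reduce the augmented matrix:
R1 ← R1 / (-14).
R2 ← R2 + 17·R1.
R3 ← R3 + 19·R1.
R4 ← R4 + 20·R1.
R5 ← R5 − 8·R1.
R2 ← R2 / (289/14).
R1 ← R1 − 3/14·R2.
R3 ← R3 + 41/14·R2.
R4 ← R4 − 30/7·R2.
R5 ← R5 − 128/7·R2.
R3 ← R3 / (2163/289).
R1 ← R1 − 25/289·R3.
R2 ← R2 + 213/289·R3.
R4 ← R4 − 3390/289·R3.
R5 ← R5 − 4638/289·R3.
R4 ← R4 / (-671/721).
R1 ← R1 − 2330/2163·R4.
R2 ← R2 − 1458/721·R4.
R3 ← R3 − 4645/2163·R4.
R5 ← R5 + 30539/721·R4.
R5 ← R5 / (2021402/671).
R1 ← R1 + 53755/671·R5.
R2 ← R2 + 97335/671·R5.
R3 ← R3 + 103436/671·R5.
R4 ← R4 − 50134/671·R5.
Reading off the reduced rows gives x_1 = 2, x_2 = 5, x_3 = -5, x_4 = 4, x_5 = 1.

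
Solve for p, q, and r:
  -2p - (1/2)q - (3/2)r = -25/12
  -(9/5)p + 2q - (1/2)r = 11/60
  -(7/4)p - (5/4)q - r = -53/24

p = 1/2, q = 2/3, r = 1/2

Row-reduce the augmented matrix:
R1 ← R1 / (-2).
R2 ← R2 + 9/5·R1.
R3 ← R3 + 7/4·R1.
R2 ← R2 / (49/20).
R1 ← R1 − 1/4·R2.
R3 ← R3 + 13/16·R2.
R3 ← R3 / (233/392).
R1 ← R1 − 65/98·R3.
R2 ← R2 − 17/49·R3.
Reading off the reduced rows gives p = 1/2, q = 2/3, r = 1/2.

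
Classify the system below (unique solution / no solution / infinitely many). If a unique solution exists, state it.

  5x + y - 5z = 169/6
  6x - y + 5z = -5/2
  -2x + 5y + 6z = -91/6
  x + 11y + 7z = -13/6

Row-reduce the augmented matrix:
R1 ← R1 / (5).
R2 ← R2 − 6·R1.
R3 ← R3 + 2·R1.
R4 ← R4 − 1·R1.
R2 ← R2 / (-11/5).
R1 ← R1 − 1/5·R2.
R3 ← R3 − 27/5·R2.
R4 ← R4 − 54/5·R2.
R3 ← R3 / (31).
R2 ← R2 + 5·R3.
R4 ← R4 − 62·R3.
R4 reduces to 0 = 0, so the extra equation is consistent.
Reading off the reduced rows gives x = 7/3, y = 3/2, z = -3.

x = 7/3, y = 3/2, z = -3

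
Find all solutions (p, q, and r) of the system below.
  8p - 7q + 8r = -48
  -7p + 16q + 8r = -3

infinitely many solutions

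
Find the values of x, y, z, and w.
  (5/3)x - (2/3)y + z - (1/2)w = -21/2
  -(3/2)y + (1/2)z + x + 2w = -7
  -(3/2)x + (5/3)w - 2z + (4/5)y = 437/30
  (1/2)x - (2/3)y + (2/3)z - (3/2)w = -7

Row-reduce the augmented matrix:
R1 ← R1 / (5/3).
R2 ← R2 − 1·R1.
R3 ← R3 + 3/2·R1.
R4 ← R4 − 1/2·R1.
R2 ← R2 / (-11/10).
R1 ← R1 + 2/5·R2.
R3 ← R3 − 1/5·R2.
R4 ← R4 + 7/15·R2.
R3 ← R3 / (-123/110).
R1 ← R1 − 7/11·R3.
R2 ← R2 − 1/11·R3.
R4 ← R4 − 9/22·R3.
R4 ← R4 / (-425/246).
R1 ← R1 + 76/369·R4.
R2 ← R2 + 1445/738·R4.
R3 ← R3 + 1079/738·R4.
Reading off the reduced rows gives x = -3, y = 3, z = -3, w = 1.

x = -3, y = 3, z = -3, w = 1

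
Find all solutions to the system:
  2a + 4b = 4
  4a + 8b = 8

infinitely many solutions

Row-reduce:
R1 ← R1 / (2).
R2 ← R2 − 4·R1.
Rank is 1 with 2 unknowns, leaving b free.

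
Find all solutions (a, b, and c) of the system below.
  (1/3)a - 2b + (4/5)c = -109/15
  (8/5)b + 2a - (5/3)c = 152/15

infinitely many solutions

Row-reduce:
R1 ← R1 / (1/3).
R2 ← R2 − 2·R1.
R2 ← R2 / (68/5).
R1 ← R1 + 6·R2.
Rank is 2 with 3 unknowns, leaving c free.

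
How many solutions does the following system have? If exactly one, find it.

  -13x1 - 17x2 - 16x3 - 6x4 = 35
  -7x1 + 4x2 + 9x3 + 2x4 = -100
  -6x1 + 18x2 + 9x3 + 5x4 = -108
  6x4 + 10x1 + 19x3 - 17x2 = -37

x1 = 6, x2 = -1, x3 = -6, x4 = 0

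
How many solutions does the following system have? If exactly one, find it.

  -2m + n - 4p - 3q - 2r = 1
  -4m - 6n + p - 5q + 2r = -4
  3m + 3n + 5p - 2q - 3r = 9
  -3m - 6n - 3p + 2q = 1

Row-reduce:
R1 ← R1 / (-2).
R2 ← R2 + 4·R1.
R3 ← R3 − 3·R1.
R4 ← R4 + 3·R1.
R2 ← R2 / (-8).
R1 ← R1 + 1/2·R2.
R3 ← R3 − 9/2·R2.
R4 ← R4 + 15/2·R2.
R3 ← R3 / (65/16).
R1 ← R1 − 23/16·R3.
R2 ← R2 + 9/8·R3.
R4 ← R4 + 87/16·R3.
R4 ← R4 / (-31/13).
R1 ← R1 − 46/13·R4.
R2 ← R2 + 23/13·R4.
R3 ← R3 + 19/13·R4.
Rank is 4 with 5 unknowns, leaving r free.

infinitely many solutions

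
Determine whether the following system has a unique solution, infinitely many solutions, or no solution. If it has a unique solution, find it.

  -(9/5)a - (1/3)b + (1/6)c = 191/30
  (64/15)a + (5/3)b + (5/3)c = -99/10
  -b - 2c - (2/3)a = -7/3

no solution

Row-reduce:
R1 ← R1 / (-9/5).
R2 ← R2 − 64/15·R1.
R3 ← R3 + 2/3·R1.
R2 ← R2 / (71/81).
R1 ← R1 − 5/27·R2.
R3 ← R3 + 71/81·R2.
Row 3 reduces to 0 = 1/2, a contradiction. The system is inconsistent.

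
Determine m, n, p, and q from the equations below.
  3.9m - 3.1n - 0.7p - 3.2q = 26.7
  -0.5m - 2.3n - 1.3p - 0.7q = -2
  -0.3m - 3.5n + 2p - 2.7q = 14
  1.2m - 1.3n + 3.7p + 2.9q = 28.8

Row-reduce the augmented matrix:
R1 ← R1 / (39/10).
R2 ← R2 + 1/2·R1.
R3 ← R3 + 3/10·R1.
R4 ← R4 − 6/5·R1.
R2 ← R2 / (-526/195).
R1 ← R1 + 31/39·R2.
R3 ← R3 + 243/65·R2.
R4 ← R4 + 9/26·R2.
R3 ← R3 / (5092/1315).
R1 ← R1 − 121/526·R3.
R2 ← R2 − 271/526·R3.
R4 ← R4 − 21533/5260·R3.
R4 ← R4 / (2246593/407360).
R1 ← R1 + 16691/40736·R4.
R2 ← R2 − 24395/40736·R4.
R3 ← R3 + 7403/20368·R4.
Reading off the reduced rows gives m = 6, n = -3, p = 4, q = 1.

m = 6, n = -3, p = 4, q = 1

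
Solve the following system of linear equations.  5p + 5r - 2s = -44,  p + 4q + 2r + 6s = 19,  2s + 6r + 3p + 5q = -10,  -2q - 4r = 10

p = -3, q = 5, r = -5, s = 2

Row-reduce the augmented matrix:
R1 ← R1 / (5).
R2 ← R2 − 1·R1.
R3 ← R3 − 3·R1.
R2 ← R2 / (4).
R3 ← R3 − 5·R2.
R4 ← R4 + 2·R2.
R3 ← R3 / (7/4).
R1 ← R1 − 1·R3.
R2 ← R2 − 1/4·R3.
R4 ← R4 + 7/2·R3.
R4 ← R4 / (-32/5).
R1 ← R1 − 82/35·R4.
R2 ← R2 − 16/7·R4.
R3 ← R3 + 96/35·R4.
Reading off the reduced rows gives p = -3, q = 5, r = -5, s = 2.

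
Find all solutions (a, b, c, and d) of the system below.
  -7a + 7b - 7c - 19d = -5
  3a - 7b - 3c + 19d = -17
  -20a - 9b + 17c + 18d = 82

infinitely many solutions

Row-reduce:
R1 ← R1 / (-7).
R2 ← R2 − 3·R1.
R3 ← R3 + 20·R1.
R2 ← R2 / (-4).
R1 ← R1 + 1·R2.
R3 ← R3 + 29·R2.
R3 ← R3 / (161/2).
R1 ← R1 − 5/2·R3.
R2 ← R2 − 3/2·R3.
Rank is 3 with 4 unknowns, leaving d free.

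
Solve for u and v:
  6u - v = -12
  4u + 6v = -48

u = -3, v = -6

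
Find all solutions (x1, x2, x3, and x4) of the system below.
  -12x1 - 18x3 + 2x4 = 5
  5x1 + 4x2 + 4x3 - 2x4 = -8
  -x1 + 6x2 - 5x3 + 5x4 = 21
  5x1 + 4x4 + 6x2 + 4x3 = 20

no solution

Row-reduce:
R1 ← R1 / (-12).
R2 ← R2 − 5·R1.
R3 ← R3 + 1·R1.
R4 ← R4 − 5·R1.
R2 ← R2 / (4).
R3 ← R3 − 6·R2.
R4 ← R4 − 6·R2.
R3 ← R3 / (7/4).
R1 ← R1 − 3/2·R3.
R2 ← R2 + 7/8·R3.
R4 ← R4 − 7/4·R3.
Row 4 reduces to 0 = 3/2, a contradiction. The system is inconsistent.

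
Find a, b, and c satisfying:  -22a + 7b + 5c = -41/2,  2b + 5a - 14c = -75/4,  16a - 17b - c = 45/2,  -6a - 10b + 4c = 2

a = 5/4, b = -1/4, c = 7/4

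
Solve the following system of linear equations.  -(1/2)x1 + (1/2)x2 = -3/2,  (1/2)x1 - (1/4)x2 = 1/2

x1 = -1, x2 = -4

Row-reduce the augmented matrix:
R1 ← R1 / (-1/2).
R2 ← R2 − 1/2·R1.
R2 ← R2 / (1/4).
R1 ← R1 + 1·R2.
Reading off the reduced rows gives x1 = -1, x2 = -4.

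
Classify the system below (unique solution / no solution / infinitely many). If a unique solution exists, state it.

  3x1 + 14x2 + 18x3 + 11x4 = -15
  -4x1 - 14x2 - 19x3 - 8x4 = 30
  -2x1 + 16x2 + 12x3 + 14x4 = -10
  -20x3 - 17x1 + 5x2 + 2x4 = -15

x1 = 0, x2 = -5, x3 = 0, x4 = 5

Row-reduce the augmented matrix:
R1 ← R1 / (3).
R2 ← R2 + 4·R1.
R3 ← R3 + 2·R1.
R4 ← R4 + 17·R1.
R2 ← R2 / (14/3).
R1 ← R1 − 14/3·R2.
R3 ← R3 − 76/3·R2.
R4 ← R4 − 253/3·R2.
R3 ← R3 / (-22/7).
R1 ← R1 − 1·R3.
R2 ← R2 − 15/14·R3.
R4 ← R4 + 117/14·R3.
R4 ← R4 / (-183/11).
R1 ← R1 + 85/11·R4.
R2 ← R2 + 40/11·R4.
R3 ← R3 − 52/11·R4.
Reading off the reduced rows gives x1 = 0, x2 = -5, x3 = 0, x4 = 5.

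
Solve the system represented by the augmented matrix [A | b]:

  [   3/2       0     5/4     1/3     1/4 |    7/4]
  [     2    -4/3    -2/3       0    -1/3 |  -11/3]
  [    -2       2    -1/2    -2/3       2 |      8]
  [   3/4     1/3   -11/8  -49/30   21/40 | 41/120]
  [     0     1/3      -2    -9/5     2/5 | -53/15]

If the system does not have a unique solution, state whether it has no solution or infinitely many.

Row-reduce:
R1 ← R1 / (3/2).
R2 ← R2 − 2·R1.
R3 ← R3 + 2·R1.
R4 ← R4 − 3/4·R1.
R2 ← R2 / (-4/3).
R3 ← R3 − 2·R2.
R4 ← R4 − 1/3·R2.
R5 ← R5 − 1/3·R2.
R3 ← R3 / (-7/3).
R1 ← R1 − 5/6·R3.
R2 ← R2 − 7/4·R3.
R4 ← R4 + 31/12·R3.
R5 ← R5 + 31/12·R3.
R4 ← R4 / (-292/315).
R1 ← R1 + 2/21·R4.
R2 ← R2 + 1/3·R4.
R3 ← R3 − 8/21·R4.
R5 ← R5 + 292/315·R4.
Row 5 reduces to 0 = -3, a contradiction. The system is inconsistent.

no solution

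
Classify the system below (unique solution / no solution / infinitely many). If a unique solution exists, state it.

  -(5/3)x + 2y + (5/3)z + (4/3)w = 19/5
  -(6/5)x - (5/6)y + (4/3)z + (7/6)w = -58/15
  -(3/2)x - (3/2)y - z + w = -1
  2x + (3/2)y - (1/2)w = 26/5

Row-reduce the augmented matrix:
R1 ← R1 / (-5/3).
R2 ← R2 + 6/5·R1.
R3 ← R3 + 3/2·R1.
R4 ← R4 − 2·R1.
R2 ← R2 / (-341/150).
R1 ← R1 + 6/5·R2.
R3 ← R3 + 33/10·R2.
R4 ← R4 − 39/10·R2.
R3 ← R3 / (-167/62).
R1 ← R1 + 365/341·R3.
R2 ← R2 + 20/341·R3.
R4 ← R4 − 760/341·R3.
R4 ← R4 / (1912/1837).
R1 ← R1 + 1305/1837·R4.
R2 ← R2 + 147/1837·R4.
R3 ← R3 − 31/167·R4.
Reading off the reduced rows gives x = 1, y = 3, z = -12/5, w = 13/5.

x = 1, y = 3, z = -12/5, w = 13/5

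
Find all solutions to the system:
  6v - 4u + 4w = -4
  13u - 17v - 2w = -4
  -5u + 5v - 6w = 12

Row-reduce:
R1 ← R1 / (-4).
R2 ← R2 − 13·R1.
R3 ← R3 + 5·R1.
R2 ← R2 / (5/2).
R1 ← R1 + 3/2·R2.
R3 ← R3 + 5/2·R2.
Rank is 2 with 3 unknowns, leaving w free.

infinitely many solutions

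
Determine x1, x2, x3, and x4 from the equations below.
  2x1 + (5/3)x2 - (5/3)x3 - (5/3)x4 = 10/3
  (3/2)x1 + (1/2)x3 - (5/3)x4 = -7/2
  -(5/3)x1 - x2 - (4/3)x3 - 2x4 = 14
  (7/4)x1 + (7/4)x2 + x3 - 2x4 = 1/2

x1 = -5, x2 = 3, x3 = -2, x4 = -3

Row-reduce the augmented matrix:
R1 ← R1 / (2).
R2 ← R2 − 3/2·R1.
R3 ← R3 + 5/3·R1.
R4 ← R4 − 7/4·R1.
R2 ← R2 / (-5/4).
R1 ← R1 − 5/6·R2.
R3 ← R3 − 7/18·R2.
R4 ← R4 − 7/24·R2.
R3 ← R3 / (-98/45).
R1 ← R1 − 1/3·R3.
R2 ← R2 + 7/5·R3.
R4 ← R4 − 43/15·R3.
R4 ← R4 / (-1033/196).
R1 ← R1 + 485/294·R4.
R2 ← R2 − 109/42·R4.
R3 ← R3 − 475/294·R4.
Reading off the reduced rows gives x1 = -5, x2 = 3, x3 = -2, x4 = -3.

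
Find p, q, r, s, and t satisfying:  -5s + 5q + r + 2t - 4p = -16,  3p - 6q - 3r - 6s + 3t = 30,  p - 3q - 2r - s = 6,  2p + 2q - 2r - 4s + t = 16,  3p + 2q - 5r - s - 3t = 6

p = 6, q = 0, r = 0, s = 0, t = 4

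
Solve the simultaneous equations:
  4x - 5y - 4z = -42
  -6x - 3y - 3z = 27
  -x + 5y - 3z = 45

Row-reduce the augmented matrix:
R1 ← R1 / (4).
R2 ← R2 + 6·R1.
R3 ← R3 + 1·R1.
R2 ← R2 / (-21/2).
R1 ← R1 + 5/4·R2.
R3 ← R3 − 15/4·R2.
R3 ← R3 / (-101/14).
R1 ← R1 − 1/14·R3.
R2 ← R2 − 6/7·R3.
Reading off the reduced rows gives x = -6, y = 6, z = -3.

x = -6, y = 6, z = -3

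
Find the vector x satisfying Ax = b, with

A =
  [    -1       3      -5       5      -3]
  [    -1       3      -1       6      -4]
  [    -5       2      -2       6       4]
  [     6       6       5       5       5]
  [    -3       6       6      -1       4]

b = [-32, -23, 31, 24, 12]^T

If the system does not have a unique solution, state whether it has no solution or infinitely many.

Row-reduce the augmented matrix:
R1 ← R1 / (-1).
R2 ← R2 + 1·R1.
R3 ← R3 + 5·R1.
R4 ← R4 − 6·R1.
R5 ← R5 + 3·R1.
Swap R2 and R3.
R2 ← R2 / (-13).
R1 ← R1 + 3·R2.
R4 ← R4 − 24·R2.
R5 ← R5 + 3·R2.
R3 ← R3 / (4).
R1 ← R1 + 4/13·R3.
R2 ← R2 + 23/13·R3.
R4 ← R4 − 227/13·R3.
R5 ← R5 − 204/13·R3.
R4 ← R4 / (-231/52).
R1 ← R1 + 7/13·R4.
R2 ← R2 − 99/52·R4.
R3 ← R3 − 1/4·R4.
R5 ← R5 + 202/13·R4.
R5 ← R5 / (-1679/21).
R1 ← R1 + 14/3·R5.
R2 ← R2 − 66/7·R5.
R3 ← R3 − 26/21·R5.
R4 ← R4 + 125/21·R5.
Reading off the reduced rows gives x_1 = -1, x_2 = -5, x_3 = 3, x_4 = 3, x_5 = 6.

x_1 = -1, x_2 = -5, x_3 = 3, x_4 = 3, x_5 = 6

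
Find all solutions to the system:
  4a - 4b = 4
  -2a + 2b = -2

Row-reduce:
R1 ← R1 / (4).
R2 ← R2 + 2·R1.
Rank is 1 with 2 unknowns, leaving b free.

infinitely many solutions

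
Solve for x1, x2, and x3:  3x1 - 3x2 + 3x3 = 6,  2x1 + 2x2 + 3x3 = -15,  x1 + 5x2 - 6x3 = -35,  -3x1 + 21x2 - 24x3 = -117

x1 = -4, x2 = -5, x3 = 1

Row-reduce the augmented matrix:
R1 ← R1 / (3).
R2 ← R2 − 2·R1.
R3 ← R3 − 1·R1.
R4 ← R4 + 3·R1.
R2 ← R2 / (4).
R1 ← R1 + 1·R2.
R3 ← R3 − 6·R2.
R4 ← R4 − 18·R2.
R3 ← R3 / (-17/2).
R1 ← R1 − 5/4·R3.
R2 ← R2 − 1/4·R3.
R4 ← R4 + 51/2·R3.
R4 reduces to 0 = 0, so the extra equation is consistent.
Reading off the reduced rows gives x1 = -4, x2 = -5, x3 = 1.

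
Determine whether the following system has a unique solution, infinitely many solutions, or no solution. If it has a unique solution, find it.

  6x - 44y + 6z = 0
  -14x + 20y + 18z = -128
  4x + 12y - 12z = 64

Row-reduce:
R1 ← R1 / (6).
R2 ← R2 + 14·R1.
R3 ← R3 − 4·R1.
R2 ← R2 / (-248/3).
R1 ← R1 + 22/3·R2.
R3 ← R3 − 124/3·R2.
Rank is 2 with 3 unknowns, leaving z free.

infinitely many solutions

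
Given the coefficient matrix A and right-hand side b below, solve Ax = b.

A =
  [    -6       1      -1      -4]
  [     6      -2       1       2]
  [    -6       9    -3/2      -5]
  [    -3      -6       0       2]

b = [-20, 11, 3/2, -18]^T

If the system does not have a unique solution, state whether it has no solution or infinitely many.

Row-reduce:
R1 ← R1 / (-6).
R2 ← R2 − 6·R1.
R3 ← R3 + 6·R1.
R4 ← R4 + 3·R1.
R2 ← R2 / (-1).
R1 ← R1 + 1/6·R2.
R3 ← R3 − 8·R2.
R4 ← R4 + 13/2·R2.
R3 ← R3 / (-1/2).
R1 ← R1 − 1/6·R3.
R4 ← R4 − 1/2·R3.
Rank is 3 with 4 unknowns, leaving x_4 free.

infinitely many solutions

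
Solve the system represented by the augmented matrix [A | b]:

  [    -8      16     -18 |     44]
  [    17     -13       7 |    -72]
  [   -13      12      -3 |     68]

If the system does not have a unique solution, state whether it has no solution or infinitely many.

Row-reduce the augmented matrix:
R1 ← R1 / (-8).
R2 ← R2 − 17·R1.
R3 ← R3 + 13·R1.
R2 ← R2 / (21).
R1 ← R1 + 2·R2.
R3 ← R3 + 14·R2.
R3 ← R3 / (65/12).
R1 ← R1 + 61/84·R3.
R2 ← R2 + 125/84·R3.
Reading off the reduced rows gives x_1 = -2, x_2 = 4, x_3 = 2.

x_1 = -2, x_2 = 4, x_3 = 2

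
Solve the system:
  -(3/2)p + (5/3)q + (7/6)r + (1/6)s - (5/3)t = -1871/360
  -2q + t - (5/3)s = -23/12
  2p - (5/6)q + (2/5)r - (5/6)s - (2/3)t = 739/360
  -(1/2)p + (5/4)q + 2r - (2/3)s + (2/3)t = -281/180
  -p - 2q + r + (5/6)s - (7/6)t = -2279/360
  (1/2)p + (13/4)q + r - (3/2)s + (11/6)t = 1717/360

p = 12/5, q = 1, r = -1, s = 3/4, t = 4/3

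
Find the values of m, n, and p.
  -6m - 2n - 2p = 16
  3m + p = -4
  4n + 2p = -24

m = 0, n = -4, p = -4

Row-reduce the augmented matrix:
R1 ← R1 / (-6).
R2 ← R2 − 3·R1.
R2 ← R2 / (-1).
R1 ← R1 − 1/3·R2.
R3 ← R3 − 4·R2.
R3 ← R3 / (2).
R1 ← R1 − 1/3·R3.
Reading off the reduced rows gives m = 0, n = -4, p = -4.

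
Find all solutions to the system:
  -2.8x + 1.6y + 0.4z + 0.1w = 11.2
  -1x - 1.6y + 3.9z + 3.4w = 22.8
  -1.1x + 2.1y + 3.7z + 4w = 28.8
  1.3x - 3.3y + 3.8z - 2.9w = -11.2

Row-reduce the augmented matrix:
R1 ← R1 / (-14/5).
R2 ← R2 + 1·R1.
R3 ← R3 + 11/10·R1.
R4 ← R4 − 13/10·R1.
R2 ← R2 / (-76/35).
R1 ← R1 + 4/7·R2.
R3 ← R3 − 103/70·R2.
R4 ← R4 + 179/70·R2.
R3 ← R3 / (1851/304).
R1 ← R1 + 43/38·R3.
R2 ← R2 + 263/152·R3.
R4 ← R4 + 667/1520·R3.
R4 ← R4 / (-589147/92550).
R1 ← R1 − 8837/37020·R4.
R2 ← R2 − 8293/37020·R4.
R3 ← R3 − 18971/18510·R4.
Reading off the reduced rows gives x = -3, y = 1, z = 2, w = 4.

x = -3, y = 1, z = 2, w = 4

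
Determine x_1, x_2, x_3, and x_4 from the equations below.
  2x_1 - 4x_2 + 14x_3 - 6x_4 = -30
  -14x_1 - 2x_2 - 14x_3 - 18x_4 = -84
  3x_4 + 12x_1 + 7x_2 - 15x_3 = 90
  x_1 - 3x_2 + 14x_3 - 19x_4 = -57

x_1 = 4, x_2 = 3, x_3 = -1, x_4 = 2

Row-reduce the augmented matrix:
R1 ← R1 / (2).
R2 ← R2 + 14·R1.
R3 ← R3 − 12·R1.
R4 ← R4 − 1·R1.
R2 ← R2 / (-30).
R1 ← R1 + 2·R2.
R3 ← R3 − 31·R2.
R4 ← R4 + 1·R2.
R3 ← R3 / (-61/5).
R1 ← R1 − 7/5·R3.
R2 ← R2 + 14/5·R3.
R4 ← R4 − 21/5·R3.
R4 ← R4 / (-1337/61).
R1 ← R1 + 100/61·R4.
R2 ← R2 − 444/61·R4.
R3 ← R3 − 115/61·R4.
Reading off the reduced rows gives x_1 = 4, x_2 = 3, x_3 = -1, x_4 = 2.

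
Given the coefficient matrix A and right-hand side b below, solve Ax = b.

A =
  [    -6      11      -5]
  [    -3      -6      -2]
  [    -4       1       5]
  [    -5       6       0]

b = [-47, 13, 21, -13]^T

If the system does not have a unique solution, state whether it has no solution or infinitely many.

x_1 = -1, x_2 = -3, x_3 = 4

Row-reduce the augmented matrix:
R1 ← R1 / (-6).
R2 ← R2 + 3·R1.
R3 ← R3 + 4·R1.
R4 ← R4 + 5·R1.
R2 ← R2 / (-23/2).
R1 ← R1 + 11/6·R2.
R3 ← R3 + 19/3·R2.
R4 ← R4 + 19/6·R2.
R3 ← R3 / (556/69).
R1 ← R1 − 52/69·R3.
R2 ← R2 + 1/23·R3.
R4 ← R4 − 278/69·R3.
R4 reduces to 0 = 0, so the extra equation is consistent.
Reading off the reduced rows gives x_1 = -1, x_2 = -3, x_3 = 4.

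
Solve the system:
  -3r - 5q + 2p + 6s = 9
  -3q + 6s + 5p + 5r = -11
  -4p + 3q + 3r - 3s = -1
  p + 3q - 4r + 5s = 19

p = -2, q = 1, r = -2, s = 2

Row-reduce the augmented matrix:
R1 ← R1 / (2).
R2 ← R2 − 5·R1.
R3 ← R3 + 4·R1.
R4 ← R4 − 1·R1.
R2 ← R2 / (19/2).
R1 ← R1 + 5/2·R2.
R3 ← R3 + 7·R2.
R4 ← R4 − 11/2·R2.
R3 ← R3 / (118/19).
R1 ← R1 − 34/19·R3.
R2 ← R2 − 25/19·R3.
R4 ← R4 + 185/19·R3.
R4 ← R4 / (1289/118).
R1 ← R1 + 3/59·R4.
R2 ← R2 + 171/118·R4.
R3 ← R3 − 45/118·R4.
Reading off the reduced rows gives p = -2, q = 1, r = -2, s = 2.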